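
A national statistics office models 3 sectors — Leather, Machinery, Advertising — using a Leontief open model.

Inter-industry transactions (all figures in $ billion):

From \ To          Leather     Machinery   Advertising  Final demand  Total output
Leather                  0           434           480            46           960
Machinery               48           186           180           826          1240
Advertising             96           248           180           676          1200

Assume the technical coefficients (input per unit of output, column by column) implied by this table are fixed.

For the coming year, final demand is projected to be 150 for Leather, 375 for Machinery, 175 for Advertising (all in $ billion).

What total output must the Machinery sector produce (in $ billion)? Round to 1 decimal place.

Technical coefficients a_ij = z_ij / X_j:
  a_11 = 0/960 = 0.00, a_21 = 48/960 = 0.05, a_31 = 96/960 = 0.10
  a_12 = 434/1240 = 0.35, a_22 = 186/1240 = 0.15, a_32 = 248/1240 = 0.20
  a_13 = 480/1200 = 0.40, a_23 = 180/1200 = 0.15, a_33 = 180/1200 = 0.15
I − A =
  [   1.00    -0.35    -0.40]
  [  -0.05     0.85    -0.15]
  [  -0.10    -0.20     0.85]
Cofactors of I−A, C_ij = (−1)^(i+j)·(minor ij) (rows/columns in the sector order above):
  C_11 = (0.85)(0.85) − (-0.15)(-0.20) = 0.6925
  C_12 = −[(-0.05)(0.85) − (-0.15)(-0.10)] = 0.0575
  C_13 = (-0.05)(-0.20) − (0.85)(-0.10) = 0.0950
  C_21 = −[(-0.35)(0.85) − (-0.40)(-0.20)] = 0.3775
  C_22 = (1.00)(0.85) − (-0.40)(-0.10) = 0.8100
  C_23 = −[(1.00)(-0.20) − (-0.35)(-0.10)] = 0.2350
  C_31 = (-0.35)(-0.15) − (-0.40)(0.85) = 0.3925
  C_32 = −[(1.00)(-0.15) − (-0.40)(-0.05)] = 0.1700
  C_33 = (1.00)(0.85) − (-0.35)(-0.05) = 0.8325
det(I−A) = Σ_j (I−A)_1j·C_1j = (1.00)(0.6925) + (-0.35)(0.0575) + (-0.40)(0.0950) = 0.634375
adj(I−A) = Cᵀ =
  [ 0.6925   0.3775   0.3925]
  [ 0.0575   0.8100   0.1700]
  [ 0.0950   0.2350   0.8325]
(I − A)⁻¹ = adj(I−A) / det(I−A) ≈
  [   1.0916     0.5951     0.6187]
  [   0.0906     1.2768     0.2680]
  [   0.1498     0.3704     1.3123]
x = (I − A)⁻¹ d = adj(I−A)·d / det(I−A), with det(I−A) = 0.634375:
  x_1 = (0.6925·150 + 0.3775·375 + 0.3925·175) / 0.634375 = 314.125 / 0.634375 ≈ 495.2
  x_2 = (0.0575·150 + 0.8100·375 + 0.1700·175) / 0.634375 = 342.125 / 0.634375 ≈ 539.3
  x_3 = (0.0950·150 + 0.2350·375 + 0.8325·175) / 0.634375 = 248.0625 / 0.634375 ≈ 391.0

x_2 = 539.3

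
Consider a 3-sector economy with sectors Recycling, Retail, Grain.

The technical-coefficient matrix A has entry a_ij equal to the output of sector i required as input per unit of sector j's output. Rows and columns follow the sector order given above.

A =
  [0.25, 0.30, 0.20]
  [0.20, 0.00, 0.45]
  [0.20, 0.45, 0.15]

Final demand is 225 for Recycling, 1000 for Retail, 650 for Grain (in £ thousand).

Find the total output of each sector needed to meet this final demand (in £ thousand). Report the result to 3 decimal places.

x_1 = 2026.278, x_2 = 2578.119, x_3 = 2606.364

I − A =
  [   0.75    -0.30    -0.20]
  [  -0.20     1.00    -0.45]
  [  -0.20    -0.45     0.85]
Cofactors of I−A, C_ij = (−1)^(i+j)·(minor ij) (rows/columns in the sector order above):
  C_11 = (1.00)(0.85) − (-0.45)(-0.45) = 0.6475
  C_12 = −[(-0.20)(0.85) − (-0.45)(-0.20)] = 0.2600
  C_13 = (-0.20)(-0.45) − (1.00)(-0.20) = 0.2900
  C_21 = −[(-0.30)(0.85) − (-0.20)(-0.45)] = 0.3450
  C_22 = (0.75)(0.85) − (-0.20)(-0.20) = 0.5975
  C_23 = −[(0.75)(-0.45) − (-0.30)(-0.20)] = 0.3975
  C_31 = (-0.30)(-0.45) − (-0.20)(1.00) = 0.3350
  C_32 = −[(0.75)(-0.45) − (-0.20)(-0.20)] = 0.3775
  C_33 = (0.75)(1.00) − (-0.30)(-0.20) = 0.6900
det(I−A) = Σ_j (I−A)_1j·C_1j = (0.75)(0.6475) + (-0.30)(0.2600) + (-0.20)(0.2900) = 0.349625
adj(I−A) = Cᵀ =
  [ 0.6475   0.3450   0.3350]
  [ 0.2600   0.5975   0.3775]
  [ 0.2900   0.3975   0.6900]
(I − A)⁻¹ = adj(I−A) / det(I−A) ≈
  [   1.8520     0.9868     0.9582]
  [   0.7437     1.7090     1.0797]
  [   0.8295     1.1369     1.9735]
x = (I − A)⁻¹ d = adj(I−A)·d / det(I−A), with det(I−A) = 0.349625:
  x_1 = (0.6475·225 + 0.3450·1000 + 0.3350·650) / 0.349625 = 708.4375 / 0.349625 ≈ 2026.278
  x_2 = (0.2600·225 + 0.5975·1000 + 0.3775·650) / 0.349625 = 901.375 / 0.349625 ≈ 2578.119
  x_3 = (0.2900·225 + 0.3975·1000 + 0.6900·650) / 0.349625 = 911.25 / 0.349625 ≈ 2606.364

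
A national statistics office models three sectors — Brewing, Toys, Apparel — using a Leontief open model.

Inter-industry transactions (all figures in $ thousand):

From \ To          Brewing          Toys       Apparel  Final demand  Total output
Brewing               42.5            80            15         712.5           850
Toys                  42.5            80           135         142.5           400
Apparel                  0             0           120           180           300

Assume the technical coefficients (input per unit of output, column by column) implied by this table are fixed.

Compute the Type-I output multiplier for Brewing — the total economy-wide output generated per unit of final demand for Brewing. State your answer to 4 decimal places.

m_B = 1.1333

Technical coefficients a_ij = z_ij / X_j:
  a_BB = 42.5/850 = 0.05, a_TB = 42.5/850 = 0.05, a_AB = 0/850 = 0.00
  a_BT = 80/400 = 0.20, a_TT = 80/400 = 0.20, a_AT = 0/400 = 0.00
  a_BA = 15/300 = 0.05, a_TA = 135/300 = 0.45, a_AA = 120/300 = 0.40
I − A =
  [   0.95    -0.20    -0.05]
  [  -0.05     0.80    -0.45]
  [   0.00     0.00     0.60]
Cofactors of I−A, C_ij = (−1)^(i+j)·(minor ij) (rows/columns in the sector order above):
  C_11 = (0.80)(0.60) − (-0.45)(0.00) = 0.4800
  C_12 = −[(-0.05)(0.60) − (-0.45)(0.00)] = 0.0300
  C_13 = (-0.05)(0.00) − (0.80)(0.00) = 0.0000
  C_21 = −[(-0.20)(0.60) − (-0.05)(0.00)] = 0.1200
  C_22 = (0.95)(0.60) − (-0.05)(0.00) = 0.5700
  C_23 = −[(0.95)(0.00) − (-0.20)(0.00)] = 0.0000
  C_31 = (-0.20)(-0.45) − (-0.05)(0.80) = 0.1300
  C_32 = −[(0.95)(-0.45) − (-0.05)(-0.05)] = 0.4300
  C_33 = (0.95)(0.80) − (-0.20)(-0.05) = 0.7500
det(I−A) = Σ_j (I−A)_1j·C_1j = (0.95)(0.4800) + (-0.20)(0.0300) + (-0.05)(0.0000) = 0.4500
adj(I−A) = Cᵀ =
  [ 0.4800   0.1200   0.1300]
  [ 0.0300   0.5700   0.4300]
  [ 0.0000   0.0000   0.7500]
(I − A)⁻¹ = adj(I−A) / det(I−A) ≈
  [   1.06667     0.26667     0.28889]
  [   0.06667     1.26667     0.95556]
  [   0.00000     0.00000     1.66667]
The output multiplier for sector j is the column-j sum of the Leontief inverse (I − A)⁻¹ = adj(I−A) / det(I−A).
Column B of adj(I−A): (0.4800, 0.0300, 0.0000); det(I−A) = 0.4500.
m_B = (0.4800 + 0.0300 + 0.0000) / 0.4500 = 0.51 / 0.4500 ≈ 1.1333.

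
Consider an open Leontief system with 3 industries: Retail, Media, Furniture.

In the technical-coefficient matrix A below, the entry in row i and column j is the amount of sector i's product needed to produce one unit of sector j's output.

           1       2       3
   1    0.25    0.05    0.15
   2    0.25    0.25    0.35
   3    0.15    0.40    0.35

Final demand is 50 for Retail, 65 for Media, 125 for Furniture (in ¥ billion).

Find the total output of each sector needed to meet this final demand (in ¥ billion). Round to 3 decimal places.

x_1 = 181.823, x_2 = 359.977, x_3 = 455.791

I − A =
  [   0.75    -0.05    -0.15]
  [  -0.25     0.75    -0.35]
  [  -0.15    -0.40     0.65]
Cofactors of I−A, C_ij = (−1)^(i+j)·(minor ij) (rows/columns in the sector order above):
  C_11 = (0.75)(0.65) − (-0.35)(-0.40) = 0.3475
  C_12 = −[(-0.25)(0.65) − (-0.35)(-0.15)] = 0.2150
  C_13 = (-0.25)(-0.40) − (0.75)(-0.15) = 0.2125
  C_21 = −[(-0.05)(0.65) − (-0.15)(-0.40)] = 0.0925
  C_22 = (0.75)(0.65) − (-0.15)(-0.15) = 0.4650
  C_23 = −[(0.75)(-0.40) − (-0.05)(-0.15)] = 0.3075
  C_31 = (-0.05)(-0.35) − (-0.15)(0.75) = 0.1300
  C_32 = −[(0.75)(-0.35) − (-0.15)(-0.25)] = 0.3000
  C_33 = (0.75)(0.75) − (-0.05)(-0.25) = 0.5500
det(I−A) = Σ_j (I−A)_1j·C_1j = (0.75)(0.3475) + (-0.05)(0.2150) + (-0.15)(0.2125) = 0.2180
adj(I−A) = Cᵀ =
  [ 0.3475   0.0925   0.1300]
  [ 0.2150   0.4650   0.3000]
  [ 0.2125   0.3075   0.5500]
(I − A)⁻¹ = adj(I−A) / det(I−A) ≈
  [   1.5940     0.4243     0.5963]
  [   0.9862     2.1330     1.3761]
  [   0.9748     1.4106     2.5229]
x = (I − A)⁻¹ d = adj(I−A)·d / det(I−A), with det(I−A) = 0.2180:
  x_1 = (0.3475·50 + 0.0925·65 + 0.1300·125) / 0.2180 = 39.6375 / 0.2180 ≈ 181.823
  x_2 = (0.2150·50 + 0.4650·65 + 0.3000·125) / 0.2180 = 78.475 / 0.2180 ≈ 359.977
  x_3 = (0.2125·50 + 0.3075·65 + 0.5500·125) / 0.2180 = 99.3625 / 0.2180 ≈ 455.791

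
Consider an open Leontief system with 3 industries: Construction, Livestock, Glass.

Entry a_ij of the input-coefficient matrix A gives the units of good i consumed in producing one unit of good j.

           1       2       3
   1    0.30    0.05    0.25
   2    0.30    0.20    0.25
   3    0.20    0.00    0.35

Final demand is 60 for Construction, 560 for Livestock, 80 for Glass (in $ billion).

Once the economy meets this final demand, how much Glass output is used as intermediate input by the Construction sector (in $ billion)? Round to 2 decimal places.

I − A =
  [   0.70    -0.05    -0.25]
  [  -0.30     0.80    -0.25]
  [  -0.20     0.00     0.65]
Cofactors of I−A, C_ij = (−1)^(i+j)·(minor ij) (rows/columns in the sector order above):
  C_11 = (0.80)(0.65) − (-0.25)(0.00) = 0.5200
  C_12 = −[(-0.30)(0.65) − (-0.25)(-0.20)] = 0.2450
  C_13 = (-0.30)(0.00) − (0.80)(-0.20) = 0.1600
  C_21 = −[(-0.05)(0.65) − (-0.25)(0.00)] = 0.0325
  C_22 = (0.70)(0.65) − (-0.25)(-0.20) = 0.4050
  C_23 = −[(0.70)(0.00) − (-0.05)(-0.20)] = 0.0100
  C_31 = (-0.05)(-0.25) − (-0.25)(0.80) = 0.2125
  C_32 = −[(0.70)(-0.25) − (-0.25)(-0.30)] = 0.2500
  C_33 = (0.70)(0.80) − (-0.05)(-0.30) = 0.5450
det(I−A) = Σ_j (I−A)_1j·C_1j = (0.70)(0.5200) + (-0.05)(0.2450) + (-0.25)(0.1600) = 0.31175
adj(I−A) = Cᵀ =
  [ 0.5200   0.0325   0.2125]
  [ 0.2450   0.4050   0.2500]
  [ 0.1600   0.0100   0.5450]
(I − A)⁻¹ = adj(I−A) / det(I−A) ≈
  [   1.6680     0.1043     0.6816]
  [   0.7859     1.2991     0.8019]
  [   0.5132     0.0321     1.7482]
First solve x = (I − A)⁻¹ d = adj(I−A)·d / det(I−A); in particular x_1 = (0.5200·60 + 0.0325·560 + 0.2125·80) / 0.31175 = 66.40 / 0.31175 ≈ 212.9912.
Intermediate flow from 3 to 1: z_31 = a_31 · x_1 = 0.20 × 66.40 / 0.31175 = 13.28 / 0.31175 ≈ 42.60.

z_31 = 42.60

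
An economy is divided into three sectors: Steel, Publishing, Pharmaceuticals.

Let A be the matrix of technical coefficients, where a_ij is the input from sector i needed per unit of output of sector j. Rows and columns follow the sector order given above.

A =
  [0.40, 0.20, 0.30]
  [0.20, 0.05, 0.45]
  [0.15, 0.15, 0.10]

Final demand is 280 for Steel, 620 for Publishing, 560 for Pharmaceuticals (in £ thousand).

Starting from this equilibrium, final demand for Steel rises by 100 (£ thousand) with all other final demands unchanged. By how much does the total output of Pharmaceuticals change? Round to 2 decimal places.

I − A =
  [   0.60    -0.20    -0.30]
  [  -0.20     0.95    -0.45]
  [  -0.15    -0.15     0.90]
Cofactors of I−A, C_ij = (−1)^(i+j)·(minor ij) (rows/columns in the sector order above):
  C_11 = (0.95)(0.90) − (-0.45)(-0.15) = 0.7875
  C_12 = −[(-0.20)(0.90) − (-0.45)(-0.15)] = 0.2475
  C_13 = (-0.20)(-0.15) − (0.95)(-0.15) = 0.1725
  C_21 = −[(-0.20)(0.90) − (-0.30)(-0.15)] = 0.2250
  C_22 = (0.60)(0.90) − (-0.30)(-0.15) = 0.4950
  C_23 = −[(0.60)(-0.15) − (-0.20)(-0.15)] = 0.1200
  C_31 = (-0.20)(-0.45) − (-0.30)(0.95) = 0.3750
  C_32 = −[(0.60)(-0.45) − (-0.30)(-0.20)] = 0.3300
  C_33 = (0.60)(0.95) − (-0.20)(-0.20) = 0.5300
det(I−A) = Σ_j (I−A)_1j·C_1j = (0.60)(0.7875) + (-0.20)(0.2475) + (-0.30)(0.1725) = 0.37125
adj(I−A) = Cᵀ =
  [ 0.7875   0.2250   0.3750]
  [ 0.2475   0.4950   0.3300]
  [ 0.1725   0.1200   0.5300]
(I − A)⁻¹ = adj(I−A) / det(I−A) ≈
  [   2.1212     0.6061     1.0101]
  [   0.6667     1.3333     0.8889]
  [   0.4646     0.3232     1.4276]
Δx = (I − A)⁻¹ Δd with Δd having +100 in the Steel component and 0 elsewhere.
So Δx_3 = L_31 · (+100), where L_31 = adj(I−A)_31 / det(I−A) = 0.1725 / 0.37125.
Δx_3 = 0.1725 × (+100) / 0.37125 = 17.25 / 0.37125 ≈ 46.46.

Δx_3 = 46.46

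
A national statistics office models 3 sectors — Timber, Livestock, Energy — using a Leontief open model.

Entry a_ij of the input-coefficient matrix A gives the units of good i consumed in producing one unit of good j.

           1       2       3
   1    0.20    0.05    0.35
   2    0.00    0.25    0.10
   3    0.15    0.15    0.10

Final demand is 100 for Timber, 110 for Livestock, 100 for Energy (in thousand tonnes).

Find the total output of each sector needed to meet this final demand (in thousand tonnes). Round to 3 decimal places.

I − A =
  [   0.80    -0.05    -0.35]
  [   0.00     0.75    -0.10]
  [  -0.15    -0.15     0.90]
Cofactors of I−A, C_ij = (−1)^(i+j)·(minor ij) (rows/columns in the sector order above):
  C_11 = (0.75)(0.90) − (-0.10)(-0.15) = 0.6600
  C_12 = −[(0.00)(0.90) − (-0.10)(-0.15)] = 0.0150
  C_13 = (0.00)(-0.15) − (0.75)(-0.15) = 0.1125
  C_21 = −[(-0.05)(0.90) − (-0.35)(-0.15)] = 0.0975
  C_22 = (0.80)(0.90) − (-0.35)(-0.15) = 0.6675
  C_23 = −[(0.80)(-0.15) − (-0.05)(-0.15)] = 0.1275
  C_31 = (-0.05)(-0.10) − (-0.35)(0.75) = 0.2675
  C_32 = −[(0.80)(-0.10) − (-0.35)(0.00)] = 0.0800
  C_33 = (0.80)(0.75) − (-0.05)(0.00) = 0.6000
det(I−A) = Σ_j (I−A)_1j·C_1j = (0.80)(0.6600) + (-0.05)(0.0150) + (-0.35)(0.1125) = 0.487875
adj(I−A) = Cᵀ =
  [ 0.6600   0.0975   0.2675]
  [ 0.0150   0.6675   0.0800]
  [ 0.1125   0.1275   0.6000]
(I − A)⁻¹ = adj(I−A) / det(I−A) ≈
  [   1.3528     0.1998     0.5483]
  [   0.0307     1.3682     0.1640]
  [   0.2306     0.2613     1.2298]
x = (I − A)⁻¹ d = adj(I−A)·d / det(I−A), with det(I−A) = 0.487875:
  x_1 = (0.6600·100 + 0.0975·110 + 0.2675·100) / 0.487875 = 103.475 / 0.487875 ≈ 212.093
  x_2 = (0.0150·100 + 0.6675·110 + 0.0800·100) / 0.487875 = 82.925 / 0.487875 ≈ 169.972
  x_3 = (0.1125·100 + 0.1275·110 + 0.6000·100) / 0.487875 = 85.275 / 0.487875 ≈ 174.789

x_1 = 212.093, x_2 = 169.972, x_3 = 174.789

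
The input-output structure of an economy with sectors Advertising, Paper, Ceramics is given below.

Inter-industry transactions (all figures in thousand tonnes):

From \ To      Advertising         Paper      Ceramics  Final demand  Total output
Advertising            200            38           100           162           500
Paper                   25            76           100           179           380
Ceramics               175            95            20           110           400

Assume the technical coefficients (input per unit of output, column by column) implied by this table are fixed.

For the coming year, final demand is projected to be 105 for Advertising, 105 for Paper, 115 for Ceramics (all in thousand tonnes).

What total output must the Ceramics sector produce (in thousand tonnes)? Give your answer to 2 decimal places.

x_3 = 315.67

Technical coefficients a_ij = z_ij / X_j:
  a_11 = 200/500 = 0.40, a_21 = 25/500 = 0.05, a_31 = 175/500 = 0.35
  a_12 = 38/380 = 0.10, a_22 = 76/380 = 0.20, a_32 = 95/380 = 0.25
  a_13 = 100/400 = 0.25, a_23 = 100/400 = 0.25, a_33 = 20/400 = 0.05
I − A =
  [   0.60    -0.10    -0.25]
  [  -0.05     0.80    -0.25]
  [  -0.35    -0.25     0.95]
Cofactors of I−A, C_ij = (−1)^(i+j)·(minor ij) (rows/columns in the sector order above):
  C_11 = (0.80)(0.95) − (-0.25)(-0.25) = 0.6975
  C_12 = −[(-0.05)(0.95) − (-0.25)(-0.35)] = 0.1350
  C_13 = (-0.05)(-0.25) − (0.80)(-0.35) = 0.2925
  C_21 = −[(-0.10)(0.95) − (-0.25)(-0.25)] = 0.1575
  C_22 = (0.60)(0.95) − (-0.25)(-0.35) = 0.4825
  C_23 = −[(0.60)(-0.25) − (-0.10)(-0.35)] = 0.1850
  C_31 = (-0.10)(-0.25) − (-0.25)(0.80) = 0.2250
  C_32 = −[(0.60)(-0.25) − (-0.25)(-0.05)] = 0.1625
  C_33 = (0.60)(0.80) − (-0.10)(-0.05) = 0.4750
det(I−A) = Σ_j (I−A)_1j·C_1j = (0.60)(0.6975) + (-0.10)(0.1350) + (-0.25)(0.2925) = 0.331875
adj(I−A) = Cᵀ =
  [ 0.6975   0.1575   0.2250]
  [ 0.1350   0.4825   0.1625]
  [ 0.2925   0.1850   0.4750]
(I − A)⁻¹ = adj(I−A) / det(I−A) ≈
  [   2.1017     0.4746     0.6780]
  [   0.4068     1.4539     0.4896]
  [   0.8814     0.5574     1.4313]
x = (I − A)⁻¹ d = adj(I−A)·d / det(I−A), with det(I−A) = 0.331875:
  x_1 = (0.6975·105 + 0.1575·105 + 0.2250·115) / 0.331875 = 115.65 / 0.331875 ≈ 348.47
  x_2 = (0.1350·105 + 0.4825·105 + 0.1625·115) / 0.331875 = 83.525 / 0.331875 ≈ 251.68
  x_3 = (0.2925·105 + 0.1850·105 + 0.4750·115) / 0.331875 = 104.7625 / 0.331875 ≈ 315.67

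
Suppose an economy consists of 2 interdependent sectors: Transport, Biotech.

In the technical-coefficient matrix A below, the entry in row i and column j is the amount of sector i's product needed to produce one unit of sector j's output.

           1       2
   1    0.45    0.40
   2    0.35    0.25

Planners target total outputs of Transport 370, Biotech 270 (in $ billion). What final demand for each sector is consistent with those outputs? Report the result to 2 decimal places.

I − A =
  [   0.55    -0.40]
  [  -0.35     0.75]
d = (I − A) x:
  d_1 = (+0.55)·370 + (-0.40)·270 = 95.50
  d_2 = (-0.35)·370 + (+0.75)·270 = 73.00

d_1 = 95.50, d_2 = 73.00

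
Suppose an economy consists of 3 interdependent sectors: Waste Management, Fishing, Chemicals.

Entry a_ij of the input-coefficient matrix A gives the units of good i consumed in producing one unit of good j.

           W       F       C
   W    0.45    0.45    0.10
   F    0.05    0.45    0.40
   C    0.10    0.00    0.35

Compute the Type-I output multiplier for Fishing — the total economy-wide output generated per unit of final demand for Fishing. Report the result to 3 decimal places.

m_F = 4.322

I − A =
  [   0.55    -0.45    -0.10]
  [  -0.05     0.55    -0.40]
  [  -0.10     0.00     0.65]
Cofactors of I−A, C_ij = (−1)^(i+j)·(minor ij) (rows/columns in the sector order above):
  C_11 = (0.55)(0.65) − (-0.40)(0.00) = 0.3575
  C_12 = −[(-0.05)(0.65) − (-0.40)(-0.10)] = 0.0725
  C_13 = (-0.05)(0.00) − (0.55)(-0.10) = 0.0550
  C_21 = −[(-0.45)(0.65) − (-0.10)(0.00)] = 0.2925
  C_22 = (0.55)(0.65) − (-0.10)(-0.10) = 0.3475
  C_23 = −[(0.55)(0.00) − (-0.45)(-0.10)] = 0.0450
  C_31 = (-0.45)(-0.40) − (-0.10)(0.55) = 0.2350
  C_32 = −[(0.55)(-0.40) − (-0.10)(-0.05)] = 0.2250
  C_33 = (0.55)(0.55) − (-0.45)(-0.05) = 0.2800
det(I−A) = Σ_j (I−A)_1j·C_1j = (0.55)(0.3575) + (-0.45)(0.0725) + (-0.10)(0.0550) = 0.1585
adj(I−A) = Cᵀ =
  [ 0.3575   0.2925   0.2350]
  [ 0.0725   0.3475   0.2250]
  [ 0.0550   0.0450   0.2800]
(I − A)⁻¹ = adj(I−A) / det(I−A) ≈
  [   2.2555     1.8454     1.4826]
  [   0.4574     2.1924     1.4196]
  [   0.3470     0.2839     1.7666]
The output multiplier for sector j is the column-j sum of the Leontief inverse (I − A)⁻¹ = adj(I−A) / det(I−A).
Column F of adj(I−A): (0.2925, 0.3475, 0.0450); det(I−A) = 0.1585.
m_F = (0.2925 + 0.3475 + 0.0450) / 0.1585 = 0.685 / 0.1585 ≈ 4.322.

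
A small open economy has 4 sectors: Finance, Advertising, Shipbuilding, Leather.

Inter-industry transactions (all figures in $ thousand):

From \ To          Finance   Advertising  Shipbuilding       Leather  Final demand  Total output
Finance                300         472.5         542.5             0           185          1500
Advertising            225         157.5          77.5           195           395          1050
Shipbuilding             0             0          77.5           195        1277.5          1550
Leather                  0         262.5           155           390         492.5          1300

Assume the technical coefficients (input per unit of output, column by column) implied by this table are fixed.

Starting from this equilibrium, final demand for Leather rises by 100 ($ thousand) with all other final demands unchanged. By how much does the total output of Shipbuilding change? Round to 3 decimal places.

Δx_S = 25.092

Technical coefficients a_ij = z_ij / X_j:
  a_FF = 300/1500 = 0.20, a_AF = 225/1500 = 0.15, a_SF = 0/1500 = 0.00, a_LF = 0/1500 = 0.00
  a_FA = 472.5/1050 = 0.45, a_AA = 157.5/1050 = 0.15, a_SA = 0/1050 = 0.00, a_LA = 262.5/1050 = 0.25
  a_FS = 542.5/1550 = 0.35, a_AS = 77.5/1550 = 0.05, a_SS = 77.5/1550 = 0.05, a_LS = 155/1550 = 0.10
  a_FL = 0/1300 = 0.00, a_AL = 195/1300 = 0.15, a_SL = 195/1300 = 0.15, a_LL = 390/1300 = 0.30
I − A =
  [   0.80    -0.45    -0.35     0.00]
  [  -0.15     0.85    -0.05    -0.15]
  [   0.00     0.00     0.95    -0.15]
  [   0.00    -0.25    -0.10     0.70]
Compute the cofactors C_ij = (−1)^(i+j)·(3×3 minor ij) of I−A; the adjugate is their transpose:
adj(I−A) = Cᵀ =
  [ 0.515000   0.305625   0.217625   0.112125]
  [ 0.097500   0.520000   0.076750   0.127875]
  [ 0.005625   0.030000   0.398750   0.091875]
  [ 0.035625   0.190000   0.084375   0.581875]
det(I−A) = Σ_j (I−A)_1j·C_1j = (0.80)(0.515000) + (-0.45)(0.097500) + (-0.35)(0.005625) + (0.00)(0.035625) = 0.36615625
(I − A)⁻¹ = adj(I−A) / det(I−A) ≈
  [   1.4065     0.8347     0.5944     0.3062]
  [   0.2663     1.4202     0.2096     0.3492]
  [   0.0154     0.0819     1.0890     0.2509]
  [   0.0973     0.5189     0.2304     1.5891]
Δx = (I − A)⁻¹ Δd with Δd having +100 in the Leather component and 0 elsewhere.
So Δx_S = L_SL · (+100), where L_SL = adj(I−A)_SL / det(I−A) = 0.091875 / 0.36615625.
Δx_S = 0.091875 × (+100) / 0.36615625 = 9.1875 / 0.36615625 ≈ 25.092.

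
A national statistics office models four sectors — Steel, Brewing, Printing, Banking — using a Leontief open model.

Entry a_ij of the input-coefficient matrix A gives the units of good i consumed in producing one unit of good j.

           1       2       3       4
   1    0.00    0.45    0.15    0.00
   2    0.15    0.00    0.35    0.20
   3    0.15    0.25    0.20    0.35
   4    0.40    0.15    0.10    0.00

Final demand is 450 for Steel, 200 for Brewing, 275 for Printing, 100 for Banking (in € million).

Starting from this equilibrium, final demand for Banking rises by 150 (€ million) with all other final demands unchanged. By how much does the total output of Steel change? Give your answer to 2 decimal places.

I − A =
  [   1.00    -0.45    -0.15     0.00]
  [  -0.15     1.00    -0.35    -0.20]
  [  -0.15    -0.25     0.80    -0.35]
  [  -0.40    -0.15    -0.10     1.00]
Compute the cofactors C_ij = (−1)^(i+j)·(3×3 minor ij) of I−A; the adjugate is their transpose:
adj(I−A) = Cᵀ =
  [ 0.630125   0.389625   0.312000   0.187125]
  [ 0.283250   0.721500   0.404500   0.285875]
  [ 0.350875   0.433000   0.866500   0.389875]
  [ 0.329625   0.307375   0.272125   0.606750]
det(I−A) = Σ_j (I−A)_1j·C_1j = (1.00)(0.630125) + (-0.45)(0.283250) + (-0.15)(0.350875) + (0.00)(0.329625) = 0.45003125
(I − A)⁻¹ = adj(I−A) / det(I−A) ≈
  [   1.4002     0.8658     0.6933     0.4158]
  [   0.6294     1.6032     0.8988     0.6352]
  [   0.7797     0.9622     1.9254     0.8663]
  [   0.7324     0.6830     0.6047     1.3482]
Δx = (I − A)⁻¹ Δd with Δd having +150 in the Banking component and 0 elsewhere.
So Δx_1 = L_14 · (+150), where L_14 = adj(I−A)_14 / det(I−A) = 0.187125 / 0.45003125.
Δx_1 = 0.187125 × (+150) / 0.45003125 = 28.06875 / 0.45003125 ≈ 62.37.

Δx_1 = 62.37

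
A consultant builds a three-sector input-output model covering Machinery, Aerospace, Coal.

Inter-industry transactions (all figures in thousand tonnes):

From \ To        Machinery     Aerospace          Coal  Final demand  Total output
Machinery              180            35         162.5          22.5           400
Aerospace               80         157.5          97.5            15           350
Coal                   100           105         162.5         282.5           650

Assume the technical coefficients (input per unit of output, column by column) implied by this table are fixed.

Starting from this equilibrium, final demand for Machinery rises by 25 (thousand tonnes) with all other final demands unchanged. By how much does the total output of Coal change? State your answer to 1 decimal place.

Technical coefficients a_ij = z_ij / X_j:
  a_MM = 180/400 = 0.45, a_AM = 80/400 = 0.20, a_CM = 100/400 = 0.25
  a_MA = 35/350 = 0.10, a_AA = 157.5/350 = 0.45, a_CA = 105/350 = 0.30
  a_MC = 162.5/650 = 0.25, a_AC = 97.5/650 = 0.15, a_CC = 162.5/650 = 0.25
I − A =
  [   0.55    -0.10    -0.25]
  [  -0.20     0.55    -0.15]
  [  -0.25    -0.30     0.75]
Cofactors of I−A, C_ij = (−1)^(i+j)·(minor ij) (rows/columns in the sector order above):
  C_11 = (0.55)(0.75) − (-0.15)(-0.30) = 0.3675
  C_12 = −[(-0.20)(0.75) − (-0.15)(-0.25)] = 0.1875
  C_13 = (-0.20)(-0.30) − (0.55)(-0.25) = 0.1975
  C_21 = −[(-0.10)(0.75) − (-0.25)(-0.30)] = 0.1500
  C_22 = (0.55)(0.75) − (-0.25)(-0.25) = 0.3500
  C_23 = −[(0.55)(-0.30) − (-0.10)(-0.25)] = 0.1900
  C_31 = (-0.10)(-0.15) − (-0.25)(0.55) = 0.1525
  C_32 = −[(0.55)(-0.15) − (-0.25)(-0.20)] = 0.1325
  C_33 = (0.55)(0.55) − (-0.10)(-0.20) = 0.2825
det(I−A) = Σ_j (I−A)_1j·C_1j = (0.55)(0.3675) + (-0.10)(0.1875) + (-0.25)(0.1975) = 0.1340
adj(I−A) = Cᵀ =
  [ 0.3675   0.1500   0.1525]
  [ 0.1875   0.3500   0.1325]
  [ 0.1975   0.1900   0.2825]
(I − A)⁻¹ = adj(I−A) / det(I−A) ≈
  [   2.7425     1.1194     1.1381]
  [   1.3993     2.6119     0.9888]
  [   1.4739     1.4179     2.1082]
Δx = (I − A)⁻¹ Δd with Δd having +25 in the Machinery component and 0 elsewhere.
So Δx_C = L_CM · (+25), where L_CM = adj(I−A)_CM / det(I−A) = 0.1975 / 0.1340.
Δx_C = 0.1975 × (+25) / 0.1340 = 4.9375 / 0.1340 ≈ 36.8.

Δx_C = 36.8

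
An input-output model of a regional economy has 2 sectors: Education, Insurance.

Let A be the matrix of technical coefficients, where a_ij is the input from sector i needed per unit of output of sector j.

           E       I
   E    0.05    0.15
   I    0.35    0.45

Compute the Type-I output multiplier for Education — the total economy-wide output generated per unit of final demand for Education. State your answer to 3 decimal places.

m_E = 1.915

I − A =
  [   0.95    -0.15]
  [  -0.35     0.55]
det(I−A) = (0.95)(0.55) − (-0.15)(-0.35) = 0.4700
adj(I−A) = [[0.55, 0.15], [0.35, 0.95]]
(I − A)⁻¹ = adj(I−A) / det(I−A) ≈
  [   1.1702     0.3191]
  [   0.7447     2.0213]
The output multiplier for sector j is the column-j sum of the Leontief inverse (I − A)⁻¹ = adj(I−A) / det(I−A).
Column E of adj(I−A): (0.55, 0.35); det(I−A) = 0.4700.
m_E = (0.55 + 0.35) / 0.4700 = 0.90 / 0.4700 ≈ 1.915.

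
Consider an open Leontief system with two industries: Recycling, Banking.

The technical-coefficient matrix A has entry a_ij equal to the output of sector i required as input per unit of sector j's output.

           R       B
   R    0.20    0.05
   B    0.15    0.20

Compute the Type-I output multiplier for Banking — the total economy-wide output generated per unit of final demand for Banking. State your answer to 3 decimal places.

I − A =
  [   0.80    -0.05]
  [  -0.15     0.80]
det(I−A) = (0.80)(0.80) − (-0.05)(-0.15) = 0.6325
adj(I−A) = [[0.80, 0.05], [0.15, 0.80]]
(I − A)⁻¹ = adj(I−A) / det(I−A) ≈
  [   1.2648     0.0791]
  [   0.2372     1.2648]
The output multiplier for sector j is the column-j sum of the Leontief inverse (I − A)⁻¹ = adj(I−A) / det(I−A).
Column B of adj(I−A): (0.05, 0.80); det(I−A) = 0.6325.
m_B = (0.05 + 0.80) / 0.6325 = 0.85 / 0.6325 ≈ 1.344.

m_B = 1.344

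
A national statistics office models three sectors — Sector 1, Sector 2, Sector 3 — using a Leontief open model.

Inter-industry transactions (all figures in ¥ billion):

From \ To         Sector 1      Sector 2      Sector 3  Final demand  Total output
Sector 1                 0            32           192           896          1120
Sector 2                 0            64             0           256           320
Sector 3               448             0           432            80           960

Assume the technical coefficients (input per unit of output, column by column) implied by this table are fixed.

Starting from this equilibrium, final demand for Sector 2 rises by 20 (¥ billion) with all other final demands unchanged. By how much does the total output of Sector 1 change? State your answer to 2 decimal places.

Δx_1 = 2.93

Technical coefficients a_ij = z_ij / X_j:
  a_11 = 0/1120 = 0.00, a_21 = 0/1120 = 0.00, a_31 = 448/1120 = 0.40
  a_12 = 32/320 = 0.10, a_22 = 64/320 = 0.20, a_32 = 0/320 = 0.00
  a_13 = 192/960 = 0.20, a_23 = 0/960 = 0.00, a_33 = 432/960 = 0.45
I − A =
  [   1.00    -0.10    -0.20]
  [   0.00     0.80     0.00]
  [  -0.40     0.00     0.55]
Cofactors of I−A, C_ij = (−1)^(i+j)·(minor ij) (rows/columns in the sector order above):
  C_11 = (0.80)(0.55) − (0.00)(0.00) = 0.4400
  C_12 = −[(0.00)(0.55) − (0.00)(-0.40)] = 0.0000
  C_13 = (0.00)(0.00) − (0.80)(-0.40) = 0.3200
  C_21 = −[(-0.10)(0.55) − (-0.20)(0.00)] = 0.0550
  C_22 = (1.00)(0.55) − (-0.20)(-0.40) = 0.4700
  C_23 = −[(1.00)(0.00) − (-0.10)(-0.40)] = 0.0400
  C_31 = (-0.10)(0.00) − (-0.20)(0.80) = 0.1600
  C_32 = −[(1.00)(0.00) − (-0.20)(0.00)] = 0.0000
  C_33 = (1.00)(0.80) − (-0.10)(0.00) = 0.8000
det(I−A) = Σ_j (I−A)_1j·C_1j = (1.00)(0.4400) + (-0.10)(0.0000) + (-0.20)(0.3200) = 0.3760
adj(I−A) = Cᵀ =
  [ 0.4400   0.0550   0.1600]
  [ 0.0000   0.4700   0.0000]
  [ 0.3200   0.0400   0.8000]
(I − A)⁻¹ = adj(I−A) / det(I−A) ≈
  [   1.1702     0.1463     0.4255]
  [   0.0000     1.2500     0.0000]
  [   0.8511     0.1064     2.1277]
Δx = (I − A)⁻¹ Δd with Δd having +20 in the Sector 2 component and 0 elsewhere.
So Δx_1 = L_12 · (+20), where L_12 = adj(I−A)_12 / det(I−A) = 0.0550 / 0.3760.
Δx_1 = 0.0550 × (+20) / 0.3760 = 1.10 / 0.3760 ≈ 2.93.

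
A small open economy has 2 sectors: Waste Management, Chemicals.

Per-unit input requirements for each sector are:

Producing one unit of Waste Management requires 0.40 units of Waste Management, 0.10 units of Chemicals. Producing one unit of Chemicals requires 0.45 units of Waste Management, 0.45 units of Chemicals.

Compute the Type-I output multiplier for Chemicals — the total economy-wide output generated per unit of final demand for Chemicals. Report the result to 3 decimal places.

I − A =
  [   0.60    -0.45]
  [  -0.10     0.55]
det(I−A) = (0.60)(0.55) − (-0.45)(-0.10) = 0.2850
adj(I−A) = [[0.55, 0.45], [0.10, 0.60]]
(I − A)⁻¹ = adj(I−A) / det(I−A) ≈
  [   1.9298     1.5789]
  [   0.3509     2.1053]
The output multiplier for sector j is the column-j sum of the Leontief inverse (I − A)⁻¹ = adj(I−A) / det(I−A).
Column 2 of adj(I−A): (0.45, 0.60); det(I−A) = 0.2850.
m_2 = (0.45 + 0.60) / 0.2850 = 1.05 / 0.2850 ≈ 3.684.

m_2 = 3.684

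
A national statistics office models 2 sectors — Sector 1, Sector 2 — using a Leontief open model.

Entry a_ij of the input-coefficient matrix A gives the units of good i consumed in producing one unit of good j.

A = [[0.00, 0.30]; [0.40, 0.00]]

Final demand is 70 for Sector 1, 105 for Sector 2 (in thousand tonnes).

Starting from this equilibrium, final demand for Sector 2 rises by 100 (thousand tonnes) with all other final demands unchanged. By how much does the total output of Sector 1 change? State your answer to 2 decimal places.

I − A =
  [   1.00    -0.30]
  [  -0.40     1.00]
det(I−A) = (1.00)(1.00) − (-0.30)(-0.40) = 0.8800
adj(I−A) = [[1.00, 0.30], [0.40, 1.00]]
(I − A)⁻¹ = adj(I−A) / det(I−A) ≈
  [   1.1364     0.3409]
  [   0.4545     1.1364]
Δx = (I − A)⁻¹ Δd with Δd having +100 in the Sector 2 component and 0 elsewhere.
So Δx_1 = L_12 · (+100), where L_12 = adj(I−A)_12 / det(I−A) = 0.30 / 0.8800.
Δx_1 = 0.30 × (+100) / 0.8800 = 30.00 / 0.8800 ≈ 34.09.

Δx_1 = 34.09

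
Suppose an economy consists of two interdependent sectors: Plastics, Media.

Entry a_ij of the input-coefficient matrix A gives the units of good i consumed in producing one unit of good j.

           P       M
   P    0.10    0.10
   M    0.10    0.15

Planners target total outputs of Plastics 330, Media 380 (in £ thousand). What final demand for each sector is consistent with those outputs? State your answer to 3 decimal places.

I − A =
  [   0.90    -0.10]
  [  -0.10     0.85]
d = (I − A) x:
  d_P = (+0.90)·330 + (-0.10)·380 = 259.000
  d_M = (-0.10)·330 + (+0.85)·380 = 290.000

d_P = 259.000, d_M = 290.000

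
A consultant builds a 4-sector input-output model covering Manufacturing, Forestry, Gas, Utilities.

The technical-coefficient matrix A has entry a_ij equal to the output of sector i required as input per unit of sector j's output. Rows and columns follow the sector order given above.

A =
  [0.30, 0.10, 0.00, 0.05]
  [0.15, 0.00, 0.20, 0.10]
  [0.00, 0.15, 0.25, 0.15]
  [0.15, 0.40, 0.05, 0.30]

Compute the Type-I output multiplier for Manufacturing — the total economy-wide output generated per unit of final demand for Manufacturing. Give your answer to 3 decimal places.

m_M = 2.498

I − A =
  [   0.70    -0.10     0.00    -0.05]
  [  -0.15     1.00    -0.20    -0.10]
  [   0.00    -0.15     0.75    -0.15]
  [  -0.15    -0.40    -0.05     0.70]
Compute the cofactors C_ij = (−1)^(i+j)·(3×3 minor ij) of I−A; the adjugate is their transpose:
adj(I−A) = Cᵀ =
  [ 0.453750   0.067125   0.021000   0.046500]
  [ 0.093375   0.356625   0.100375   0.079125]
  [ 0.049500   0.116625   0.439500   0.114375]
  [ 0.154125   0.226500   0.093250   0.492750]
det(I−A) = Σ_j (I−A)_1j·C_1j = (0.70)(0.453750) + (-0.10)(0.093375) + (0.00)(0.049500) + (-0.05)(0.154125) = 0.30058125
(I − A)⁻¹ = adj(I−A) / det(I−A) ≈
  [   1.5096     0.2233     0.0699     0.1547]
  [   0.3106     1.1865     0.3339     0.2632]
  [   0.1647     0.3880     1.4622     0.3805]
  [   0.5128     0.7535     0.3102     1.6393]
The output multiplier for sector j is the column-j sum of the Leontief inverse (I − A)⁻¹ = adj(I−A) / det(I−A).
Column M of adj(I−A): (0.453750, 0.093375, 0.049500, 0.154125); det(I−A) = 0.30058125.
m_M = (0.453750 + 0.093375 + 0.049500 + 0.154125) / 0.30058125 = 0.75075 / 0.30058125 ≈ 2.498.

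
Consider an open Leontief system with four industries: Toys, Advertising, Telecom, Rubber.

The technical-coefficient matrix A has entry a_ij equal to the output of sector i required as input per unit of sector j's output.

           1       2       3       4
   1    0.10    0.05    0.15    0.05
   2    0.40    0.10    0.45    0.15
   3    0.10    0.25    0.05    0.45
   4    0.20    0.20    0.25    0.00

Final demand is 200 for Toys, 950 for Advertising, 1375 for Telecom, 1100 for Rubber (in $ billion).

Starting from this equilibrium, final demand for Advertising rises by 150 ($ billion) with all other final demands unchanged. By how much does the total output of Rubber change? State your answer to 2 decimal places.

I − A =
  [   0.90    -0.05    -0.15    -0.05]
  [  -0.40     0.90    -0.45    -0.15]
  [  -0.10    -0.25     0.95    -0.45]
  [  -0.20    -0.20    -0.25     1.00]
Compute the cofactors C_ij = (−1)^(i+j)·(3×3 minor ij) of I−A; the adjugate is their transpose:
adj(I−A) = Cᵀ =
  [ 0.562875   0.105500   0.170625   0.120750]
  [ 0.452750   0.714500   0.503750   0.356500]
  [ 0.311500   0.314000   0.748500   0.399500]
  [ 0.281000   0.242500   0.322000   0.618500]
det(I−A) = Σ_j (I−A)_1j·C_1j = (0.90)(0.562875) + (-0.05)(0.452750) + (-0.15)(0.311500) + (-0.05)(0.281000) = 0.423175
(I − A)⁻¹ = adj(I−A) / det(I−A) ≈
  [   1.3301     0.2493     0.4032     0.2853]
  [   1.0699     1.6884     1.1904     0.8424]
  [   0.7361     0.7420     1.7688     0.9441]
  [   0.6640     0.5730     0.7609     1.4616]
Δx = (I − A)⁻¹ Δd with Δd having +150 in the Advertising component and 0 elsewhere.
So Δx_4 = L_42 · (+150), where L_42 = adj(I−A)_42 / det(I−A) = 0.242500 / 0.423175.
Δx_4 = 0.242500 × (+150) / 0.423175 = 36.375 / 0.423175 ≈ 85.96.

Δx_4 = 85.96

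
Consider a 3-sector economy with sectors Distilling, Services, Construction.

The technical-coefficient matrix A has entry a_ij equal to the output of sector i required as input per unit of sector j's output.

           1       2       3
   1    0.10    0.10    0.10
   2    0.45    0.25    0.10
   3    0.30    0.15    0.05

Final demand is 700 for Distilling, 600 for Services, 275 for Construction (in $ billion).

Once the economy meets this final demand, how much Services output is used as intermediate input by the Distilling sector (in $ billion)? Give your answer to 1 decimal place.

z_21 = 470.3

I − A =
  [   0.90    -0.10    -0.10]
  [  -0.45     0.75    -0.10]
  [  -0.30    -0.15     0.95]
Cofactors of I−A, C_ij = (−1)^(i+j)·(minor ij) (rows/columns in the sector order above):
  C_11 = (0.75)(0.95) − (-0.10)(-0.15) = 0.6975
  C_12 = −[(-0.45)(0.95) − (-0.10)(-0.30)] = 0.4575
  C_13 = (-0.45)(-0.15) − (0.75)(-0.30) = 0.2925
  C_21 = −[(-0.10)(0.95) − (-0.10)(-0.15)] = 0.1100
  C_22 = (0.90)(0.95) − (-0.10)(-0.30) = 0.8250
  C_23 = −[(0.90)(-0.15) − (-0.10)(-0.30)] = 0.1650
  C_31 = (-0.10)(-0.10) − (-0.10)(0.75) = 0.0850
  C_32 = −[(0.90)(-0.10) − (-0.10)(-0.45)] = 0.1350
  C_33 = (0.90)(0.75) − (-0.10)(-0.45) = 0.6300
det(I−A) = Σ_j (I−A)_1j·C_1j = (0.90)(0.6975) + (-0.10)(0.4575) + (-0.10)(0.2925) = 0.55275
adj(I−A) = Cᵀ =
  [ 0.6975   0.1100   0.0850]
  [ 0.4575   0.8250   0.1350]
  [ 0.2925   0.1650   0.6300]
(I − A)⁻¹ = adj(I−A) / det(I−A) ≈
  [   1.2619     0.1990     0.1538]
  [   0.8277     1.4925     0.2442]
  [   0.5292     0.2985     1.1398]
First solve x = (I − A)⁻¹ d = adj(I−A)·d / det(I−A); in particular x_1 = (0.6975·700 + 0.1100·600 + 0.0850·275) / 0.55275 = 577.625 / 0.55275 ≈ 1045.002.
Intermediate flow from 2 to 1: z_21 = a_21 · x_1 = 0.45 × 577.625 / 0.55275 = 259.93125 / 0.55275 ≈ 470.3.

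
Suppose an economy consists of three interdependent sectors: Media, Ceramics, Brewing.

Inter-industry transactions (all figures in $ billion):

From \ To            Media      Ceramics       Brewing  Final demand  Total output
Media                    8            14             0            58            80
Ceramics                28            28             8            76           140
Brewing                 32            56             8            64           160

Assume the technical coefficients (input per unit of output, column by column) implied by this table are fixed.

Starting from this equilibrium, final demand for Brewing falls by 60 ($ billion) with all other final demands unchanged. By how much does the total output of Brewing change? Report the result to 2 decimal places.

Δx_B = -65.16

Technical coefficients a_ij = z_ij / X_j:
  a_MM = 8/80 = 0.10, a_CM = 28/80 = 0.35, a_BM = 32/80 = 0.40
  a_MC = 14/140 = 0.10, a_CC = 28/140 = 0.20, a_BC = 56/140 = 0.40
  a_MB = 0/160 = 0.00, a_CB = 8/160 = 0.05, a_BB = 8/160 = 0.05
I − A =
  [   0.90    -0.10     0.00]
  [  -0.35     0.80    -0.05]
  [  -0.40    -0.40     0.95]
Cofactors of I−A, C_ij = (−1)^(i+j)·(minor ij) (rows/columns in the sector order above):
  C_11 = (0.80)(0.95) − (-0.05)(-0.40) = 0.7400
  C_12 = −[(-0.35)(0.95) − (-0.05)(-0.40)] = 0.3525
  C_13 = (-0.35)(-0.40) − (0.80)(-0.40) = 0.4600
  C_21 = −[(-0.10)(0.95) − (0.00)(-0.40)] = 0.0950
  C_22 = (0.90)(0.95) − (0.00)(-0.40) = 0.8550
  C_23 = −[(0.90)(-0.40) − (-0.10)(-0.40)] = 0.4000
  C_31 = (-0.10)(-0.05) − (0.00)(0.80) = 0.0050
  C_32 = −[(0.90)(-0.05) − (0.00)(-0.35)] = 0.0450
  C_33 = (0.90)(0.80) − (-0.10)(-0.35) = 0.6850
det(I−A) = Σ_j (I−A)_1j·C_1j = (0.90)(0.7400) + (-0.10)(0.3525) + (0.00)(0.4600) = 0.63075
adj(I−A) = Cᵀ =
  [ 0.7400   0.0950   0.0050]
  [ 0.3525   0.8550   0.0450]
  [ 0.4600   0.4000   0.6850]
(I − A)⁻¹ = adj(I−A) / det(I−A) ≈
  [   1.1732     0.1506     0.0079]
  [   0.5589     1.3555     0.0713]
  [   0.7293     0.6342     1.0860]
Δx = (I − A)⁻¹ Δd with Δd having -60 in the Brewing component and 0 elsewhere.
So Δx_B = L_BB · (-60), where L_BB = adj(I−A)_BB / det(I−A) = 0.6850 / 0.63075.
Δx_B = 0.6850 × (-60) / 0.63075 = -41.10 / 0.63075 ≈ -65.16.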